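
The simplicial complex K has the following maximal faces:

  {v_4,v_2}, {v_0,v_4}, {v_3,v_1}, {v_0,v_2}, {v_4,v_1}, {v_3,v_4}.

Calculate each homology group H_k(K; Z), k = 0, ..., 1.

H_0 ≅ Z,  H_1 ≅ Z^2.

Fix the vertex order v_0 < v_1 < v_2 < v_3 < v_4 and write every simplex with vertices in increasing order. Then dim K = 1 and the simplices of K are:

  0-simplices (5): [v_0], [v_1], [v_2], [v_3], [v_4]
  1-simplices (6): [v_0,v_2], [v_0,v_4], [v_1,v_3], [v_1,v_4], [v_2,v_4], [v_3,v_4]

so the chain groups are C_0 ≅ Z^5, C_1 ≅ Z^6.

Boundary ∂_1: C_1 → C_0 maps an edge to its endpoints' difference, ∂[p,q] = q − p. For instance
  ∂[v_0,v_4] = [v_4] − [v_0].
The 5×6 boundary matrix has rank 4 and Smith normal form diag(1,1,1,1).

Reading off H_k = ker ∂_k / im ∂_{k+1}:

  H_0: rank C_0 − rank ∂_1 = 5 − 4 = 1, and the invariant factors of ∂_1 are all 1, so H_0 ≅ Z.
  H_1: rank ker ∂_1 − rank ∂_2 = (6 − 4) − 0 = 2, and there is no ∂_2, so H_1 ≅ Z^2.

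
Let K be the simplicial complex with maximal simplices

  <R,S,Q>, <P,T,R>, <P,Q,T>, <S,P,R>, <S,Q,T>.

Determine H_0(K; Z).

H_0 = Z.

We work with the vertex ordering P < Q < R < S < T. The simplices of K, each written with vertices in increasing order, are:

  0-simplices (5): P, Q, R, S, T
  1-simplices (10): PQ, PR, PS, PT, QR, QS, QT, RS, RT, ST
  2-simplices (5): PQT, PRS, PRT, QRS, QST

giving chain groups C_0 ≅ Z^5, C_1 ≅ Z^10, C_2 ≅ Z^5.

Boundary ∂_1: C_1 → C_0 is given by ∂[p,q] = [q] − [p]. For instance
  ∂PS = S − P.
The resulting 5×10 matrix has rank 4, and its Smith normal form has invariant factors (1,1,1,1).

Boundary ∂_2: C_2 → C_1 maps a triangle to the signed sum of its edges. For instance
  ∂QRS = RS − QS + QR,
  ∂PQT = QT − PT + PQ.
This gives a 10×5 integer matrix of rank 5; reducing to Smith normal form yields diagonal entries (1,1,1,1,1).

Reading off H_k = ker ∂_k / im ∂_{k+1}:

  H_0: rank C_0 − rank ∂_1 = 5 − 4 = 1, and the invariant factors of ∂_1 are all 1, so H_0 = Z.

(K is a triangulation of the Möbius band.)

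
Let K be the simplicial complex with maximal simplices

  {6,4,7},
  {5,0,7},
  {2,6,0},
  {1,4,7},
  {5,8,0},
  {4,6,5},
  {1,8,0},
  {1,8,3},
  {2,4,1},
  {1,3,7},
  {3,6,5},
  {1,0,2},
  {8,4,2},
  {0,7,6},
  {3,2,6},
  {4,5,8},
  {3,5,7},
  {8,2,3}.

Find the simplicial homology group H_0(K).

H_0 ≅ Z.

Order the vertices as 0 < 1 < 2 < 3 < 4 < 5 < 6 < 7 < 8. Listing each simplex with vertices in this order, K has dimension 2 with simplices:

  0-simplices (9): [0], [1], [2], [3], [4], [5], [6], [7], [8]
  1-simplices (27): (27 of them)
  2-simplices (18): [0,1,2], [0,1,8], [0,2,6], [0,5,7], [0,5,8], [0,6,7], [1,2,4], [1,3,7], [1,3,8], [1,4,7], [2,3,6], [2,3,8], [2,4,8], [3,5,6], [3,5,7], [4,5,6], [4,5,8], [4,6,7]

giving chain groups C_0 ≅ Z^9, C_1 ≅ Z^27, C_2 ≅ Z^18.

Boundary ∂_1: C_1 → C_0 is given by ∂[p,q] = [q] − [p]. For instance
  ∂[0,2] = [2] − [0].
This gives a 9×27 integer matrix of rank 8; reducing to Smith normal form yields diagonal entries (1,1,1,1,1,1,1,1).

∂_2: C_2 → C_1 acts by ∂[p,q,r] = [q,r] − [p,r] + [p,q]. For instance
  ∂[3,5,7] = [5,7] − [3,7] + [3,5],
  ∂[4,6,7] = [6,7] − [4,7] + [4,6].
As a 27×18 matrix over Z this has rank 18, with invariant factors (1,1,1,1,1,1,1,1,1,1,1,1,1,1,1,1,1,2).

Computing H_k = (kernel of ∂_k) / (image of ∂_{k+1}):

  H_0: rank C_0 − rank ∂_1 = 9 − 8 = 1, and the invariant factors of ∂_1 are all 1, so H_0 = Z.

(K is a triangulation of the Klein bottle.)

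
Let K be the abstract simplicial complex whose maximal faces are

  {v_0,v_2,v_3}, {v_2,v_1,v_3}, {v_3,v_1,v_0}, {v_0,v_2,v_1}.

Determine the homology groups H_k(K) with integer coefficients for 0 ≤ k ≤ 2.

Fix the vertex order v_0 < v_1 < v_2 < v_3 and write every simplex with vertices in increasing order. Then dim K = 2 and the simplices of K are:

  0-simplices (4): [v_0], [v_1], [v_2], [v_3]
  1-simplices (6): [v_0,v_1], [v_0,v_2], [v_0,v_3], [v_1,v_2], [v_1,v_3], [v_2,v_3]
  2-simplices (4): [v_0,v_1,v_2], [v_0,v_1,v_3], [v_0,v_2,v_3], [v_1,v_2,v_3]

giving chain groups C_0 ≅ Z^4, C_1 ≅ Z^6, C_2 ≅ Z^4.

∂_1: C_1 → C_0 is given by ∂[p,q] = [q] − [p]. For instance
  ∂[v_2,v_3] = [v_3] − [v_2].
As a 4×6 matrix over Z this has rank 3, with invariant factors (1,1,1).

∂_2: C_2 → C_1 acts by ∂[p,q,r] = [q,r] − [p,r] + [p,q]. For instance
  ∂[v_1,v_2,v_3] = [v_2,v_3] − [v_1,v_3] + [v_1,v_2],
  ∂[v_0,v_1,v_2] = [v_1,v_2] − [v_0,v_2] + [v_0,v_1].
As a 6×4 matrix over Z this has rank 3, with invariant factors (1,1,1).

Reading off H_k = ker ∂_k / im ∂_{k+1}:

  H_0: rank C_0 − rank ∂_1 = 4 − 3 = 1, and the invariant factors of ∂_1 are all 1, so H_0 = Z.
  H_1: rank ker ∂_1 − rank ∂_2 = (6 − 3) − 3 = 0, and the invariant factors of ∂_2 are all 1, so H_1 = 0.
  H_2: rank ker ∂_2 − rank ∂_3 = (4 − 3) − 0 = 1, and there is no ∂_3, so H_2 = Z.

(K is a triangulation of the 2-sphere S^2.)

H_0 = Z,  H_1 = 0,  H_2 = Z.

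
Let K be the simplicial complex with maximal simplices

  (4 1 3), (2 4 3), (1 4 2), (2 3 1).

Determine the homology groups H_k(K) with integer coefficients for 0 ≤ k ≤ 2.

H_0 ≅ Z,  H_1 = 0,  H_2 ≅ Z.

Take the total order 1 < 2 < 3 < 4 on the vertex set. Then K (dimension 2) consists of the simplices:

  0-simplices (4): [1], [2], [3], [4]
  1-simplices (6): [1,2], [1,3], [1,4], [2,3], [2,4], [3,4]
  2-simplices (4): [1,2,3], [1,2,4], [1,3,4], [2,3,4]

so the chain groups are C_0 ≅ Z^4, C_1 ≅ Z^6, C_2 ≅ Z^4.

Boundary ∂_1: C_1 → C_0 sends each edge [p,q] (with p < q) to q − p. For instance
  ∂[1,4] = [4] − [1].
As a 4×6 matrix over Z this has rank 3, with invariant factors (1,1,1).

The boundary map ∂_2: C_2 → C_1 maps a triangle to the signed sum of its edges. For instance
  ∂[1,2,4] = [2,4] − [1,4] + [1,2],
  ∂[2,3,4] = [3,4] − [2,4] + [2,3].
This gives a 6×4 integer matrix of rank 3; reducing to Smith normal form yields diagonal entries (1,1,1).

Reading off H_k = ker ∂_k / im ∂_{k+1}:

  H_0: rank C_0 − rank ∂_1 = 4 − 3 = 1, and the invariant factors of ∂_1 are all 1, so H_0 = Z.
  H_1: rank ker ∂_1 − rank ∂_2 = (6 − 3) − 3 = 0, and the invariant factors of ∂_2 are all 1, so H_1 = 0.
  H_2: rank ker ∂_2 − rank ∂_3 = (4 − 3) − 0 = 1, and there is no ∂_3, so H_2 = Z.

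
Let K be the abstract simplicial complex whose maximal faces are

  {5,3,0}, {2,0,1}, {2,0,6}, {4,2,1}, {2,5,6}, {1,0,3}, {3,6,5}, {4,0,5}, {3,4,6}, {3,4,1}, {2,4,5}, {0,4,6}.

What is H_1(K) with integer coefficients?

Order the vertices as 0 < 1 < 2 < 3 < 4 < 5 < 6. Listing each simplex with vertices in this order, K has dimension 2 with simplices:

  0-simplices (7): [0], [1], [2], [3], [4], [5], [6]
  1-simplices (18): [0,1], [0,2], [0,3], [0,4], [0,5], [0,6], [1,2], [1,3], [1,4], [2,4], [2,5], [2,6], [3,4], [3,5], [3,6], [4,5], [4,6], [5,6]
  2-simplices (12): [0,1,2], [0,1,3], [0,2,6], [0,3,5], [0,4,5], [0,4,6], [1,2,4], [1,3,4], [2,4,5], [2,5,6], [3,4,6], [3,5,6]

so the chain groups are C_0 ≅ Z^7, C_1 ≅ Z^18, C_2 ≅ Z^12.

Boundary ∂_1: C_1 → C_0 is given by ∂[p,q] = [q] − [p]. For instance
  ∂[5,6] = [6] − [5].
This gives a 7×18 integer matrix of rank 6; reducing to Smith normal form yields diagonal entries (1,1,1,1,1,1).

∂_2: C_2 → C_1 acts by ∂[p,q,r] = [q,r] − [p,r] + [p,q]. For instance
  ∂[0,1,2] = [1,2] − [0,2] + [0,1],
  ∂[0,3,5] = [3,5] − [0,5] + [0,3].
As a 18×12 matrix over Z this has rank 12, with invariant factors (1,1,1,1,1,1,1,1,1,1,1,2).

From H_k ≅ ker(∂_k) / im(∂_{k+1}) we obtain:

  H_1: rank ker ∂_1 − rank ∂_2 = (18 − 6) − 12 = 0, and ∂_2 has invariant factor 2 > 1, so H_1 = Z/2.

H_1 = Z/2.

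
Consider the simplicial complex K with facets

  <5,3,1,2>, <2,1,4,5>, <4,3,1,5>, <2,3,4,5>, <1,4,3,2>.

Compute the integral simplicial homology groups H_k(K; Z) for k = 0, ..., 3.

H_0 = Z,  H_1 = 0,  H_2 = 0,  H_3 = Z.

Fix the vertex order 1 < 2 < 3 < 4 < 5 and write every simplex with vertices in increasing order. Then dim K = 3 and the simplices of K are:

  0-simplices (5): [1], [2], [3], [4], [5]
  1-simplices (10): [1,2], [1,3], [1,4], [1,5], [2,3], [2,4], [2,5], [3,4], [3,5], [4,5]
  2-simplices (10): [1,2,3], [1,2,4], [1,2,5], [1,3,4], [1,3,5], [1,4,5], [2,3,4], [2,3,5], [2,4,5], [3,4,5]
  3-simplices (5): [1,2,3,4], [1,2,3,5], [1,2,4,5], [1,3,4,5], [2,3,4,5]

so the chain groups are C_0 ≅ Z^5, C_1 ≅ Z^10, C_2 ≅ Z^10, C_3 ≅ Z^5.

The boundary map ∂_1: C_1 → C_0 is given by ∂[p,q] = [q] − [p]. For instance
  ∂[2,3] = [3] − [2].
The 5×10 boundary matrix has rank 4 and Smith normal form diag(1,1,1,1).

The boundary map ∂_2: C_2 → C_1 acts by ∂[p,q,r] = [q,r] − [p,r] + [p,q]. For instance
  ∂[1,2,3] = [2,3] − [1,3] + [1,2],
  ∂[2,3,5] = [3,5] − [2,5] + [2,3].
As a 10×10 matrix over Z this has rank 6, with invariant factors (1,1,1,1,1,1).

The boundary map ∂_3: C_3 → C_2 sends each 3-simplex σ to the alternating sum Σ_i (−1)^i (σ with its i-th vertex removed). For instance
  ∂[1,2,3,4] = [2,3,4] − [1,3,4] + [1,2,4] − [1,2,3],
  ∂[2,3,4,5] = [3,4,5] − [2,4,5] + [2,3,5] − [2,3,4].
As a 10×5 matrix over Z this has rank 4, with invariant factors (1,1,1,1).

From H_k ≅ ker(∂_k) / im(∂_{k+1}) we obtain:

  H_0: rank C_0 − rank ∂_1 = 5 − 4 = 1, and the invariant factors of ∂_1 are all 1, so H_0 ≅ Z.
  H_1: rank ker ∂_1 − rank ∂_2 = (10 − 4) − 6 = 0, and the invariant factors of ∂_2 are all 1, so H_1 ≅ 0.
  H_2: rank ker ∂_2 − rank ∂_3 = (10 − 6) − 4 = 0, and the invariant factors of ∂_3 are all 1, so H_2 ≅ 0.
  H_3: rank ker ∂_3 − rank ∂_4 = (5 − 4) − 0 = 1, and there is no ∂_4, so H_3 ≅ Z.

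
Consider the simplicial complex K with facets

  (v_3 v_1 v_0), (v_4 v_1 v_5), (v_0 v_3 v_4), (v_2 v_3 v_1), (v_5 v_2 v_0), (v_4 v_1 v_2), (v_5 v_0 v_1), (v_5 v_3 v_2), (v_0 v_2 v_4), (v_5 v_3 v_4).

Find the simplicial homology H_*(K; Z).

H_0 = Z,  H_1 = Z/2Z,  H_2 = 0.

We work with the vertex ordering v_0 < v_1 < v_2 < v_3 < v_4 < v_5. The simplices of K, each written with vertices in increasing order, are:

  0-simplices (6): [v_0], [v_1], [v_2], [v_3], [v_4], [v_5]
  1-simplices (15): (15 of them)
  2-simplices (10): [v_0,v_1,v_3], [v_0,v_1,v_5], [v_0,v_2,v_4], [v_0,v_2,v_5], [v_0,v_3,v_4], [v_1,v_2,v_3], [v_1,v_2,v_4], [v_1,v_4,v_5], [v_2,v_3,v_5], [v_3,v_4,v_5]

so the chain groups are C_0 ≅ Z^6, C_1 ≅ Z^15, C_2 ≅ Z^10.

∂_1: C_1 → C_0 sends each edge [p,q] (with p < q) to q − p. For instance
  ∂[v_0,v_2] = [v_2] − [v_0].
This gives a 6×15 integer matrix of rank 5; reducing to Smith normal form yields diagonal entries (1,1,1,1,1).

The boundary map ∂_2: C_2 → C_1 maps a triangle to the signed sum of its edges. For instance
  ∂[v_3,v_4,v_5] = [v_4,v_5] − [v_3,v_5] + [v_3,v_4],
  ∂[v_0,v_1,v_3] = [v_1,v_3] − [v_0,v_3] + [v_0,v_1].
As a 15×10 matrix over Z this has rank 10, with invariant factors (1,1,1,1,1,1,1,1,1,2).

Computing H_k = (kernel of ∂_k) / (image of ∂_{k+1}):

  H_0: rank C_0 − rank ∂_1 = 6 − 5 = 1, and the invariant factors of ∂_1 are all 1, so H_0 ≅ Z.
  H_1: rank ker ∂_1 − rank ∂_2 = (15 − 5) − 10 = 0, and ∂_2 has invariant factor 2 > 1, so H_1 ≅ Z/2Z.
  H_2: rank ker ∂_2 − rank ∂_3 = (10 − 10) − 0 = 0, and there is no ∂_3, so H_2 ≅ 0.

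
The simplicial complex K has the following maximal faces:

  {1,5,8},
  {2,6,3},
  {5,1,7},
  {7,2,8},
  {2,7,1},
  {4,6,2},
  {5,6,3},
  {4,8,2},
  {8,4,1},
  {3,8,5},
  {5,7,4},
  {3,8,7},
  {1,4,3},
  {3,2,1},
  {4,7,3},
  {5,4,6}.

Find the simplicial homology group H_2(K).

K has 8 vertices, 24 edges, 16 triangles.
rank ∂_2 = 15, rank ∂_3 = 0 ⇒ b_2 = 16 − 15 − 0 = 1. So H_2 = Z.

H_2 = Z.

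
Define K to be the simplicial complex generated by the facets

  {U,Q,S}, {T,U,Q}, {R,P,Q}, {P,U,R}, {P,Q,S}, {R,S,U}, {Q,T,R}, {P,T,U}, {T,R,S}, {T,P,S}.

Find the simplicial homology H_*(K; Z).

H_0 ≅ Z,  H_1 ≅ Z/2,  H_2 = 0.

Order the vertices as P < Q < R < S < T < U. Listing each simplex with vertices in this order, K has dimension 2 with simplices:

  0-simplices (6): P, Q, R, S, T, U
  1-simplices (15): PQ, PR, PS, PT, PU, QR, QS, QT, QU, RS, RT, RU, ST, SU, TU
  2-simplices (10): PQR, PQS, PRU, PST, PTU, QRT, QSU, QTU, RST, RSU

so the chain groups are C_0 ≅ Z^6, C_1 ≅ Z^15, C_2 ≅ Z^10.

The boundary map ∂_1: C_1 → C_0 sends each edge [p,q] (with p < q) to q − p.
The 6×15 boundary matrix has rank 5 and Smith normal form diag(1,1,1,1,1).

Boundary ∂_2: C_2 → C_1 sends each 2-simplex [p,q,r] to [q,r] − [p,r] + [p,q]. For instance
  ∂QSU = SU − QU + QS,
  ∂QRT = RT − QT + QR.
As a 15×10 matrix over Z this has rank 10, with invariant factors (1,1,1,1,1,1,1,1,1,2).

Now H_k = ker ∂_k / im ∂_{k+1}, so:

  H_0: rank C_0 − rank ∂_1 = 6 − 5 = 1, and the invariant factors of ∂_1 are all 1, so H_0 = Z.
  H_1: rank ker ∂_1 − rank ∂_2 = (15 − 5) − 10 = 0, and ∂_2 has invariant factor 2 > 1, so H_1 = Z/2.
  H_2: rank ker ∂_2 − rank ∂_3 = (10 − 10) − 0 = 0, and there is no ∂_3, so H_2 = 0.

As a check, the Euler characteristic is 6 − 15 + 10 = 1, which agrees with 1 − 0 + 0 = 1.
(K is a triangulation of the real projective plane RP^2.)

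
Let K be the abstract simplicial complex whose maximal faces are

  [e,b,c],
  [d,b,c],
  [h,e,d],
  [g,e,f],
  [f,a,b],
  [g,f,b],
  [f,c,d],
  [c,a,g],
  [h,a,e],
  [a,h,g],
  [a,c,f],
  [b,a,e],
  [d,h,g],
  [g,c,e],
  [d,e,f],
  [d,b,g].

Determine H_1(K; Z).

Take the total order a < b < c < d < e < f < g < h on the vertex set. Then K (dimension 2) consists of the simplices:

  0-simplices (8): a, b, c, d, e, f, g, h
  1-simplices (24): ab, ac, ae, af, ag, ah, bc, bd, be, bf, bg, cd, ce, cf, cg, de, df, dg, dh, ef, eg, eh, fg, gh
  2-simplices (16): abe, abf, acf, acg, aeh, agh, bcd, bce, bdg, bfg, cdf, ceg, def, deh, dgh, efg

giving chain groups C_0 ≅ Z^8, C_1 ≅ Z^24, C_2 ≅ Z^16.

Boundary ∂_1: C_1 → C_0 maps an edge to its endpoints' difference, ∂[p,q] = q − p. For instance
  ∂dg = g − d.
The resulting 8×24 matrix has rank 7, and its Smith normal form has invariant factors (1,1,1,1,1,1,1).

Boundary ∂_2: C_2 → C_1 sends each 2-simplex [p,q,r] to [q,r] − [p,r] + [p,q]. For instance
  ∂def = ef − df + de,
  ∂efg = fg − eg + ef.
The resulting 24×16 matrix has rank 15, and its Smith normal form has invariant factors (1,1,1,1,1,1,1,1,1,1,1,1,1,1,1).

Now H_k = ker ∂_k / im ∂_{k+1}, so:

  H_1: rank ker ∂_1 − rank ∂_2 = (24 − 7) − 15 = 2, and the invariant factors of ∂_2 are all 1, so H_1 ≅ Z^2.

H_1 ≅ Z^2.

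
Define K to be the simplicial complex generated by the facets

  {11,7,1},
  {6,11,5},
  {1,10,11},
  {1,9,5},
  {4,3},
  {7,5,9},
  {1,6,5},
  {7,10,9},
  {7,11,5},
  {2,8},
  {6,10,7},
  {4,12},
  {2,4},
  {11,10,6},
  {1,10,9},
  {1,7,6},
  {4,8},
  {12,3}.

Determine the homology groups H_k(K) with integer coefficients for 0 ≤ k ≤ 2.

H_0 ≅ Z^2,  H_1 ≅ Z^2 ⊕ Z/2Z,  H_2 = 0.

We work with the vertex ordering 1 < 2 < 3 < 4 < 5 < 6 < 7 < 8 < 9 < 10 < 11 < 12. The simplices of K, each written with vertices in increasing order, are:

  0-simplices (12): [1], [2], [3], [4], [5], [6], [7], [8], [9], [10], [11], [12]
  1-simplices (24): (24 of them)
  2-simplices (12): [1,5,6], [1,5,9], [1,6,7], [1,7,11], [1,9,10], [1,10,11], [5,6,11], [5,7,9], [5,7,11], [6,7,10], [6,10,11], [7,9,10]

so the chain groups are C_0 ≅ Z^12, C_1 ≅ Z^24, C_2 ≅ Z^12.

The boundary map ∂_1: C_1 → C_0 sends each edge [p,q] (with p < q) to q − p. For instance
  ∂[3,4] = [4] − [3].
As a 12×24 matrix over Z this has rank 10, with invariant factors (1,1,1,1,1,1,1,1,1,1).

The boundary map ∂_2: C_2 → C_1 sends each 2-simplex [p,q,r] to [q,r] − [p,r] + [p,q]. For instance
  ∂[7,9,10] = [9,10] − [7,10] + [7,9],
  ∂[1,5,9] = [5,9] − [1,9] + [1,5].
As a 24×12 matrix over Z this has rank 12, with invariant factors (1,1,1,1,1,1,1,1,1,1,1,2).

Reading off H_k = ker ∂_k / im ∂_{k+1}:

  H_0: rank C_0 − rank ∂_1 = 12 − 10 = 2, and the invariant factors of ∂_1 are all 1, so H_0 ≅ Z^2.
  H_1: rank ker ∂_1 − rank ∂_2 = (24 − 10) − 12 = 2, and ∂_2 has invariant factor 2 > 1, so H_1 ≅ Z^2 ⊕ Z/2Z.
  H_2: rank ker ∂_2 − rank ∂_3 = (12 − 12) − 0 = 0, and there is no ∂_3, so H_2 ≅ 0.

(K is a triangulation of the disjoint union of the real projective plane RP^2 and a wedge of 2 circles.)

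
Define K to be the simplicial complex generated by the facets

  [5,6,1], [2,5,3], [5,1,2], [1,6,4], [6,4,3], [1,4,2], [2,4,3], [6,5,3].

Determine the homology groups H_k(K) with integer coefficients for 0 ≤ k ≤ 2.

H_0 = Z,  H_1 = 0,  H_2 = Z.

We work with the vertex ordering 1 < 2 < 3 < 4 < 5 < 6. The simplices of K, each written with vertices in increasing order, are:

  0-simplices (6): [1], [2], [3], [4], [5], [6]
  1-simplices (12): [1,2], [1,4], [1,5], [1,6], [2,3], [2,4], [2,5], [3,4], [3,5], [3,6], [4,6], [5,6]
  2-simplices (8): [1,2,4], [1,2,5], [1,4,6], [1,5,6], [2,3,4], [2,3,5], [3,4,6], [3,5,6]

so the chain groups are C_0 ≅ Z^6, C_1 ≅ Z^12, C_2 ≅ Z^8.

∂_1: C_1 → C_0 sends each edge [p,q] (with p < q) to q − p. For instance
  ∂[1,6] = [6] − [1].
The 6×12 boundary matrix has rank 5 and Smith normal form diag(1,1,1,1,1).

Boundary ∂_2: C_2 → C_1 acts by ∂[p,q,r] = [q,r] − [p,r] + [p,q]. For instance
  ∂[2,3,4] = [3,4] − [2,4] + [2,3],
  ∂[1,5,6] = [5,6] − [1,6] + [1,5].
As a 12×8 matrix over Z this has rank 7, with invariant factors (1,1,1,1,1,1,1).

Reading off H_k = ker ∂_k / im ∂_{k+1}:

  H_0: rank C_0 − rank ∂_1 = 6 − 5 = 1, and the invariant factors of ∂_1 are all 1, so H_0 ≅ Z.
  H_1: rank ker ∂_1 − rank ∂_2 = (12 − 5) − 7 = 0, and the invariant factors of ∂_2 are all 1, so H_1 ≅ 0.
  H_2: rank ker ∂_2 − rank ∂_3 = (8 − 7) − 0 = 1, and there is no ∂_3, so H_2 ≅ Z.

As a check, the Euler characteristic is 6 − 12 + 8 = 2, which agrees with 1 − 0 + 1 = 2.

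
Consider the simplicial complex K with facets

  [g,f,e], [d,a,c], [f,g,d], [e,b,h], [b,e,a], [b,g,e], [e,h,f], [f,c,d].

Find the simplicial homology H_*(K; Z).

K has 8 vertices, 16 edges, 8 triangles.
rank ∂_0 = 0, rank ∂_1 = 7 ⇒ b_0 = 8 − 0 − 7 = 1; all invariant factors of ∂_1 are 1 so no torsion. So H_0 ≅ Z.
rank ∂_1 = 7, rank ∂_2 = 8 ⇒ b_1 = 16 − 7 − 8 = 1; all invariant factors of ∂_2 are 1 so no torsion. So H_1 ≅ Z.
rank ∂_2 = 8, rank ∂_3 = 0 ⇒ b_2 = 8 − 8 − 0 = 0. So H_2 ≅ 0.

H_0 = Z,  H_1 = Z,  H_2 = 0.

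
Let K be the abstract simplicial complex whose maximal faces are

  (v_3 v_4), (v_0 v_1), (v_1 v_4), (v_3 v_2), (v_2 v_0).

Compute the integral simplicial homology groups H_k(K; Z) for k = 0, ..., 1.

H_0 ≅ Z,  H_1 ≅ Z.

Take the total order v_0 < v_1 < v_2 < v_3 < v_4 on the vertex set. Then K (dimension 1) consists of the simplices:

  0-simplices (5): [v_0], [v_1], [v_2], [v_3], [v_4]
  1-simplices (5): [v_0,v_1], [v_0,v_2], [v_1,v_4], [v_2,v_3], [v_3,v_4]

so the chain groups are C_0 ≅ Z^5, C_1 ≅ Z^5.

The boundary map ∂_1: C_1 → C_0 sends each edge [p,q] (with p < q) to q − p.
The 5×5 boundary matrix has rank 4 and Smith normal form diag(1,1,1,1).

From H_k ≅ ker(∂_k) / im(∂_{k+1}) we obtain:

  H_0: rank C_0 − rank ∂_1 = 5 − 4 = 1, and the invariant factors of ∂_1 are all 1, so H_0 = Z.
  H_1: rank ker ∂_1 − rank ∂_2 = (5 − 4) − 0 = 1, and there is no ∂_2, so H_1 = Z.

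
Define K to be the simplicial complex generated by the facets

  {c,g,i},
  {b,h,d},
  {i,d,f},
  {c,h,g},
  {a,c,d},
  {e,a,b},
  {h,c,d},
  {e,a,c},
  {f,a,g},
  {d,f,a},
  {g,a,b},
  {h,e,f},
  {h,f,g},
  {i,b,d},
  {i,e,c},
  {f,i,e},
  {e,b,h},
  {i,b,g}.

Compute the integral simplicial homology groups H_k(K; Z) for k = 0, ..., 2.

We work with the vertex ordering a < b < c < d < e < f < g < h < i. The simplices of K, each written with vertices in increasing order, are:

  0-simplices (9): a, b, c, d, e, f, g, h, i
  1-simplices (27): ab, ac, ad, ae, af, ag, bd, be, bg, bh, bi, cd, ce, cg, ch, ci, df, dh, di, ef, eh, ei, fg, fh, fi, gh, gi
  2-simplices (18): abe, abg, acd, ace, adf, afg, bdh, bdi, beh, bgi, cdh, cei, cgh, cgi, dfi, efh, efi, fgh

so the chain groups are C_0 ≅ Z^9, C_1 ≅ Z^27, C_2 ≅ Z^18.

∂_1: C_1 → C_0 maps an edge to its endpoints' difference, ∂[p,q] = q − p. For instance
  ∂ch = h − c.
This gives a 9×27 integer matrix of rank 8; reducing to Smith normal form yields diagonal entries (1,1,1,1,1,1,1,1).

Boundary ∂_2: C_2 → C_1 maps a triangle to the signed sum of its edges. For instance
  ∂cgh = gh − ch + cg,
  ∂fgh = gh − fh + fg.
This gives a 27×18 integer matrix of rank 17; reducing to Smith normal form yields diagonal entries (1,1,1,1,1,1,1,1,1,1,1,1,1,1,1,1,1).

Computing H_k = (kernel of ∂_k) / (image of ∂_{k+1}):

  H_0: rank C_0 − rank ∂_1 = 9 − 8 = 1, and the invariant factors of ∂_1 are all 1, so H_0 = Z.
  H_1: rank ker ∂_1 − rank ∂_2 = (27 − 8) − 17 = 2, and the invariant factors of ∂_2 are all 1, so H_1 = Z^2.
  H_2: rank ker ∂_2 − rank ∂_3 = (18 − 17) − 0 = 1, and there is no ∂_3, so H_2 = Z.

H_0 ≅ Z,  H_1 ≅ Z^2,  H_2 ≅ Z.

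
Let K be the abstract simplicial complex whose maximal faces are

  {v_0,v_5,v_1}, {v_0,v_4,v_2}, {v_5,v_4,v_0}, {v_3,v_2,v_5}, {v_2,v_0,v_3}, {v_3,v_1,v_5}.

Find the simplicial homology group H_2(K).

K has 6 vertices, 12 edges, 6 triangles.
rank ∂_2 = 6, rank ∂_3 = 0 ⇒ b_2 = 6 − 6 − 0 = 0. So H_2 ≅ 0.

H_2 = 0.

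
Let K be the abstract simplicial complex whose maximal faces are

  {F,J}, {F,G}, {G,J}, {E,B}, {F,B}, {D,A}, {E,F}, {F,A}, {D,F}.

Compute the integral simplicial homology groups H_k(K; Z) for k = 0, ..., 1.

Order the vertices as A < B < D < E < F < G < J. Listing each simplex with vertices in this order, K has dimension 1 with simplices:

  0-simplices (7): A, B, D, E, F, G, J
  1-simplices (9): AD, AF, BE, BF, DF, EF, FG, FJ, GJ

Hence C_0 ≅ Z^7, C_1 ≅ Z^9.

∂_1: C_1 → C_0 is given by ∂[p,q] = [q] − [p]. For instance
  ∂BE = E − B.
The resulting 7×9 matrix has rank 6, and its Smith normal form has invariant factors (1,1,1,1,1,1).

From H_k ≅ ker(∂_k) / im(∂_{k+1}) we obtain:

  H_0: rank C_0 − rank ∂_1 = 7 − 6 = 1, and the invariant factors of ∂_1 are all 1, so H_0 ≅ Z.
  H_1: rank ker ∂_1 − rank ∂_2 = (9 − 6) − 0 = 3, and there is no ∂_2, so H_1 ≅ Z^3.

As a check, the Euler characteristic is 7 − 9 = -2, which agrees with 1 − 3 = -2.

H_0 ≅ Z,  H_1 ≅ Z^3.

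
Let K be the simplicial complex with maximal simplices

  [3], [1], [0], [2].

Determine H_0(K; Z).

Fix the vertex order 0 < 1 < 2 < 3 and write every simplex with vertices in increasing order. Then dim K = 0 and the simplices of K are:

  0-simplices (4): [0], [1], [2], [3]

Hence C_0 ≅ Z^4.

From H_k ≅ ker(∂_k) / im(∂_{k+1}) we obtain:

  H_0: rank C_0 − rank ∂_1 = 4 − 0 = 4, and there is no ∂_1, so H_0 ≅ Z^4.

H_0 = Z^4.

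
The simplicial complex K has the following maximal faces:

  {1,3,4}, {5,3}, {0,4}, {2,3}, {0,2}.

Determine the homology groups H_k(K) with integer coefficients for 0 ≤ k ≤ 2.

We work with the vertex ordering 0 < 1 < 2 < 3 < 4 < 5. The simplices of K, each written with vertices in increasing order, are:

  0-simplices (6): [0], [1], [2], [3], [4], [5]
  1-simplices (7): [0,2], [0,4], [1,3], [1,4], [2,3], [3,4], [3,5]
  2-simplices (1): [1,3,4]

Hence C_0 ≅ Z^6, C_1 ≅ Z^7, C_2 ≅ Z^1.

Boundary ∂_1: C_1 → C_0 sends each edge [p,q] (with p < q) to q − p.
As a 6×7 matrix over Z this has rank 5, with invariant factors (1,1,1,1,1).

The boundary map ∂_2: C_2 → C_1 maps a triangle to the signed sum of its edges. For instance
  ∂[1,3,4] = [3,4] − [1,4] + [1,3].
This gives a 7×1 integer matrix of rank 1; reducing to Smith normal form yields diagonal entries (1).

Computing H_k = (kernel of ∂_k) / (image of ∂_{k+1}):

  H_0: rank C_0 − rank ∂_1 = 6 − 5 = 1, and the invariant factors of ∂_1 are all 1, so H_0 ≅ Z.
  H_1: rank ker ∂_1 − rank ∂_2 = (7 − 5) − 1 = 1, and the invariant factors of ∂_2 are all 1, so H_1 ≅ Z.
  H_2: rank ker ∂_2 − rank ∂_3 = (1 − 1) − 0 = 0, and there is no ∂_3, so H_2 ≅ 0.

As a check, the Euler characteristic is 6 − 7 + 1 = 0, which agrees with 1 − 1 + 0 = 0.

H_0 ≅ Z,  H_1 ≅ Z,  H_2 = 0.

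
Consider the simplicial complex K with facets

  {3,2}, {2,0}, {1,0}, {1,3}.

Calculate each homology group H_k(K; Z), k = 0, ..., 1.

H_0 = Z,  H_1 = Z.

Fix the vertex order 0 < 1 < 2 < 3 and write every simplex with vertices in increasing order. Then dim K = 1 and the simplices of K are:

  0-simplices (4): [0], [1], [2], [3]
  1-simplices (4): [0,1], [0,2], [1,3], [2,3]

giving chain groups C_0 ≅ Z^4, C_1 ≅ Z^4.

The boundary map ∂_1: C_1 → C_0 maps an edge to its endpoints' difference, ∂[p,q] = q − p.
The 4×4 boundary matrix has rank 3 and Smith normal form diag(1,1,1).

Computing H_k = (kernel of ∂_k) / (image of ∂_{k+1}):

  H_0: rank C_0 − rank ∂_1 = 4 − 3 = 1, and the invariant factors of ∂_1 are all 1, so H_0 ≅ Z.
  H_1: rank ker ∂_1 − rank ∂_2 = (4 − 3) − 0 = 1, and there is no ∂_2, so H_1 ≅ Z.

As a check, the Euler characteristic is 4 − 4 = 0, which agrees with 1 − 1 = 0.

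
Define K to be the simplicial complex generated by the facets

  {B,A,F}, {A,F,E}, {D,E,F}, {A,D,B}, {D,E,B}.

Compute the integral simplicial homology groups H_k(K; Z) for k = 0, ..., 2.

K has 5 vertices, 10 edges, 5 triangles.
rank ∂_0 = 0, rank ∂_1 = 4 ⇒ b_0 = 5 − 0 − 4 = 1; all invariant factors of ∂_1 are 1 so no torsion. So H_0 = Z.
rank ∂_1 = 4, rank ∂_2 = 5 ⇒ b_1 = 10 − 4 − 5 = 1; all invariant factors of ∂_2 are 1 so no torsion. So H_1 = Z.
rank ∂_2 = 5, rank ∂_3 = 0 ⇒ b_2 = 5 − 5 − 0 = 0. So H_2 = 0.

H_0 = Z,  H_1 = Z,  H_2 = 0.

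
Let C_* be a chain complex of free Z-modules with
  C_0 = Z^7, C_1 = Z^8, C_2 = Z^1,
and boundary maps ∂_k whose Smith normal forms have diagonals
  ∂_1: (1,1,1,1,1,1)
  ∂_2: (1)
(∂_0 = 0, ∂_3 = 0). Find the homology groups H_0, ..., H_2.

H_0: b_0 = 7 − 0 − 6 = 1; torsion from ∂_1 factors > 1: none. So H_0 = Z.
H_1: b_1 = 8 − 6 − 1 = 1; torsion from ∂_2 factors > 1: none. So H_1 = Z.
H_2: b_2 = 1 − 1 − 0 = 0; torsion from ∂_3 factors > 1: none. So H_2 = 0.

H_0 = Z,  H_1 = Z,  H_2 = 0.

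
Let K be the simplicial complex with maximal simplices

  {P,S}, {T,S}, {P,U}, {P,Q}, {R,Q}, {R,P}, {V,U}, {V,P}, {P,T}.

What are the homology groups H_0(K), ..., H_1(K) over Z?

We work with the vertex ordering P < Q < R < S < T < U < V. The simplices of K, each written with vertices in increasing order, are:

  0-simplices (7): P, Q, R, S, T, U, V
  1-simplices (9): PQ, PR, PS, PT, PU, PV, QR, ST, UV

so the chain groups are C_0 ≅ Z^7, C_1 ≅ Z^9.

∂_1: C_1 → C_0 is given by ∂[p,q] = [q] − [p].
This gives a 7×9 integer matrix of rank 6; reducing to Smith normal form yields diagonal entries (1,1,1,1,1,1).

Reading off H_k = ker ∂_k / im ∂_{k+1}:

  H_0: rank C_0 − rank ∂_1 = 7 − 6 = 1, and the invariant factors of ∂_1 are all 1, so H_0 = Z.
  H_1: rank ker ∂_1 − rank ∂_2 = (9 − 6) − 0 = 3, and there is no ∂_2, so H_1 = Z^3.

(K is a triangulation of a wedge of 3 circles.)

H_0 ≅ Z,  H_1 ≅ Z^3.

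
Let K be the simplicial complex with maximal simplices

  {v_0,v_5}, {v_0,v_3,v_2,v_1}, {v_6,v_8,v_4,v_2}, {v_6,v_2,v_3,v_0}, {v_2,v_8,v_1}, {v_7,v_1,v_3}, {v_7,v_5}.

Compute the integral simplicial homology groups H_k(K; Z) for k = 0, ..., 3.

Take the total order v_0 < v_1 < v_2 < v_3 < v_4 < v_5 < v_6 < v_7 < v_8 on the vertex set. Then K (dimension 3) consists of the simplices:

  0-simplices (9): [v_0], [v_1], [v_2], [v_3], [v_4], [v_5], [v_6], [v_7], [v_8]
  1-simplices (19): (19 of them)
  2-simplices (13): (13 of them)
  3-simplices (3): [v_0,v_1,v_2,v_3], [v_0,v_2,v_3,v_6], [v_2,v_4,v_6,v_8]

Hence C_0 ≅ Z^9, C_1 ≅ Z^19, C_2 ≅ Z^13, C_3 ≅ Z^3.

Boundary ∂_1: C_1 → C_0 is given by ∂[p,q] = [q] − [p]. For instance
  ∂[v_0,v_3] = [v_3] − [v_0].
This gives a 9×19 integer matrix of rank 8; reducing to Smith normal form yields diagonal entries (1,1,1,1,1,1,1,1).

∂_2: C_2 → C_1 maps a triangle to the signed sum of its edges. For instance
  ∂[v_4,v_6,v_8] = [v_6,v_8] − [v_4,v_8] + [v_4,v_6],
  ∂[v_2,v_4,v_8] = [v_4,v_8] − [v_2,v_8] + [v_2,v_4].
This gives a 19×13 integer matrix of rank 10; reducing to Smith normal form yields diagonal entries (1,1,1,1,1,1,1,1,1,1).

Boundary ∂_3: C_3 → C_2 sends each 3-simplex σ to the alternating sum Σ_i (−1)^i (σ with its i-th vertex removed). For instance
  ∂[v_0,v_1,v_2,v_3] = [v_1,v_2,v_3] − [v_0,v_2,v_3] + [v_0,v_1,v_3] − [v_0,v_1,v_2],
  ∂[v_0,v_2,v_3,v_6] = [v_2,v_3,v_6] − [v_0,v_3,v_6] + [v_0,v_2,v_6] − [v_0,v_2,v_3].
As a 13×3 matrix over Z this has rank 3, with invariant factors (1,1,1).

Reading off H_k = ker ∂_k / im ∂_{k+1}:

  H_0: rank C_0 − rank ∂_1 = 9 − 8 = 1, and the invariant factors of ∂_1 are all 1, so H_0 ≅ Z.
  H_1: rank ker ∂_1 − rank ∂_2 = (19 − 8) − 10 = 1, and the invariant factors of ∂_2 are all 1, so H_1 ≅ Z.
  H_2: rank ker ∂_2 − rank ∂_3 = (13 − 10) − 3 = 0, and the invariant factors of ∂_3 are all 1, so H_2 ≅ 0.
  H_3: rank ker ∂_3 − rank ∂_4 = (3 − 3) − 0 = 0, and there is no ∂_4, so H_3 ≅ 0.

H_0 = Z,  H_1 = Z,  H_2 = 0,  H_3 = 0.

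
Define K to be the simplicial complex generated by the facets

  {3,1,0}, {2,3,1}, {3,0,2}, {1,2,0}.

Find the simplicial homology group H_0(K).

K has 4 vertices, 6 edges, 4 triangles.
rank ∂_0 = 0, rank ∂_1 = 3 ⇒ b_0 = 4 − 0 − 3 = 1; all invariant factors of ∂_1 are 1 so no torsion. So H_0 = Z.

H_0 ≅ Z.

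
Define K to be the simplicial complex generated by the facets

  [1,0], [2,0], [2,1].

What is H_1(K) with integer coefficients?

Fix the vertex order 0 < 1 < 2 and write every simplex with vertices in increasing order. Then dim K = 1 and the simplices of K are:

  0-simplices (3): [0], [1], [2]
  1-simplices (3): [0,1], [0,2], [1,2]

so the chain groups are C_0 ≅ Z^3, C_1 ≅ Z^3.

The boundary map ∂_1: C_1 → C_0 is given by ∂[p,q] = [q] − [p].
As a 3×3 matrix over Z this has rank 2, with invariant factors (1,1).

Computing H_k = (kernel of ∂_k) / (image of ∂_{k+1}):

  H_1: rank ker ∂_1 − rank ∂_2 = (3 − 2) − 0 = 1, and there is no ∂_2, so H_1 ≅ Z.

(K is a triangulation of the circle S^1.)

H_1 ≅ Z.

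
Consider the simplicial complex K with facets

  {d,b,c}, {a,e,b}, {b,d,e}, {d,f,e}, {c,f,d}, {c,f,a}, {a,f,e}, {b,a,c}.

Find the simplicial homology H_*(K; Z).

Order the vertices as a < b < c < d < e < f. Listing each simplex with vertices in this order, K has dimension 2 with simplices:

  0-simplices (6): a, b, c, d, e, f
  1-simplices (12): ab, ac, ae, af, bc, bd, be, cd, cf, de, df, ef
  2-simplices (8): abc, abe, acf, aef, bcd, bde, cdf, def

giving chain groups C_0 ≅ Z^6, C_1 ≅ Z^12, C_2 ≅ Z^8.

Boundary ∂_1: C_1 → C_0 maps an edge to its endpoints' difference, ∂[p,q] = q − p.
This gives a 6×12 integer matrix of rank 5; reducing to Smith normal form yields diagonal entries (1,1,1,1,1).

The boundary map ∂_2: C_2 → C_1 acts by ∂[p,q,r] = [q,r] − [p,r] + [p,q]. For instance
  ∂abe = be − ae + ab,
  ∂bcd = cd − bd + bc.
This gives a 12×8 integer matrix of rank 7; reducing to Smith normal form yields diagonal entries (1,1,1,1,1,1,1).

Computing H_k = (kernel of ∂_k) / (image of ∂_{k+1}):

  H_0: rank C_0 − rank ∂_1 = 6 − 5 = 1, and the invariant factors of ∂_1 are all 1, so H_0 = Z.
  H_1: rank ker ∂_1 − rank ∂_2 = (12 − 5) − 7 = 0, and the invariant factors of ∂_2 are all 1, so H_1 = 0.
  H_2: rank ker ∂_2 − rank ∂_3 = (8 − 7) − 0 = 1, and there is no ∂_3, so H_2 = Z.

As a check, the Euler characteristic is 6 − 12 + 8 = 2, which agrees with 1 − 0 + 1 = 2.
(K is a triangulation of the 2-sphere S^2.)

H_0 = Z,  H_1 = 0,  H_2 = Z.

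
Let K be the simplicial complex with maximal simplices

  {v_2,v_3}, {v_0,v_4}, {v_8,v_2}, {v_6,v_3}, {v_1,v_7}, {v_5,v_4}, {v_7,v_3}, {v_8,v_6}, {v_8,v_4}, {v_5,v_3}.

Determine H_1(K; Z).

Take the total order v_0 < v_1 < v_2 < v_3 < v_4 < v_5 < v_6 < v_7 < v_8 on the vertex set. Then K (dimension 1) consists of the simplices:

  0-simplices (9): [v_0], [v_1], [v_2], [v_3], [v_4], [v_5], [v_6], [v_7], [v_8]
  1-simplices (10): [v_0,v_4], [v_1,v_7], [v_2,v_3], [v_2,v_8], [v_3,v_5], [v_3,v_6], [v_3,v_7], [v_4,v_5], [v_4,v_8], [v_6,v_8]

so the chain groups are C_0 ≅ Z^9, C_1 ≅ Z^10.

Boundary ∂_1: C_1 → C_0 is given by ∂[p,q] = [q] − [p].
This gives a 9×10 integer matrix of rank 8; reducing to Smith normal form yields diagonal entries (1,1,1,1,1,1,1,1).

Now H_k = ker ∂_k / im ∂_{k+1}, so:

  H_1: rank ker ∂_1 − rank ∂_2 = (10 − 8) − 0 = 2, and there is no ∂_2, so H_1 ≅ Z^2.

H_1 ≅ Z^2.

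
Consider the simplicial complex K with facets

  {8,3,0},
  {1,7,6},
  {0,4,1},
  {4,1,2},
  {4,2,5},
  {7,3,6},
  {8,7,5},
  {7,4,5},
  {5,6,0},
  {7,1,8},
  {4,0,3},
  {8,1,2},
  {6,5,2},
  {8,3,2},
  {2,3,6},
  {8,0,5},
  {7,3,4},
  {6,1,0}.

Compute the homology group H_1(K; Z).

Take the total order 0 < 1 < 2 < 3 < 4 < 5 < 6 < 7 < 8 on the vertex set. Then K (dimension 2) consists of the simplices:

  0-simplices (9): [0], [1], [2], [3], [4], [5], [6], [7], [8]
  1-simplices (27): (27 of them)
  2-simplices (18): [0,1,4], [0,1,6], [0,3,4], [0,3,8], [0,5,6], [0,5,8], [1,2,4], [1,2,8], [1,6,7], [1,7,8], [2,3,6], [2,3,8], [2,4,5], [2,5,6], [3,4,7], [3,6,7], [4,5,7], [5,7,8]

so the chain groups are C_0 ≅ Z^9, C_1 ≅ Z^27, C_2 ≅ Z^18.

Boundary ∂_1: C_1 → C_0 maps an edge to its endpoints' difference, ∂[p,q] = q − p. For instance
  ∂[0,8] = [8] − [0].
The resulting 9×27 matrix has rank 8, and its Smith normal form has invariant factors (1,1,1,1,1,1,1,1).

The boundary map ∂_2: C_2 → C_1 sends each 2-simplex [p,q,r] to [q,r] − [p,r] + [p,q]. For instance
  ∂[2,4,5] = [4,5] − [2,5] + [2,4],
  ∂[4,5,7] = [5,7] − [4,7] + [4,5].
The resulting 27×18 matrix has rank 17, and its Smith normal form has invariant factors (1,1,1,1,1,1,1,1,1,1,1,1,1,1,1,1,1).

Now H_k = ker ∂_k / im ∂_{k+1}, so:

  H_1: rank ker ∂_1 − rank ∂_2 = (27 − 8) − 17 = 2, and the invariant factors of ∂_2 are all 1, so H_1 = Z^2.

H_1 = Z^2.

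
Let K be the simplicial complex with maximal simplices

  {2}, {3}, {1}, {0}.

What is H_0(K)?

H_0 ≅ Z^4.

Order the vertices as 0 < 1 < 2 < 3. Listing each simplex with vertices in this order, K has dimension 0 with simplices:

  0-simplices (4): [0], [1], [2], [3]

so the chain groups are C_0 ≅ Z^4.

Reading off H_k = ker ∂_k / im ∂_{k+1}:

  H_0: rank C_0 − rank ∂_1 = 4 − 0 = 4, and there is no ∂_1, so H_0 ≅ Z^4.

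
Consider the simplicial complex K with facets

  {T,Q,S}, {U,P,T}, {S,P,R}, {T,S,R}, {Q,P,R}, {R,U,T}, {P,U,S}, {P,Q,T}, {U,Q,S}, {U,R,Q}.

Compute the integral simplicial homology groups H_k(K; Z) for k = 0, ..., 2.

Take the total order P < Q < R < S < T < U on the vertex set. Then K (dimension 2) consists of the simplices:

  0-simplices (6): P, Q, R, S, T, U
  1-simplices (15): PQ, PR, PS, PT, PU, QR, QS, QT, QU, RS, RT, RU, ST, SU, TU
  2-simplices (10): PQR, PQT, PRS, PSU, PTU, QRU, QST, QSU, RST, RTU

so the chain groups are C_0 ≅ Z^6, C_1 ≅ Z^15, C_2 ≅ Z^10.

Boundary ∂_1: C_1 → C_0 sends each edge [p,q] (with p < q) to q − p. For instance
  ∂PT = T − P.
As a 6×15 matrix over Z this has rank 5, with invariant factors (1,1,1,1,1).

Boundary ∂_2: C_2 → C_1 maps a triangle to the signed sum of its edges. For instance
  ∂PQT = QT − PT + PQ,
  ∂PQR = QR − PR + PQ.
The resulting 15×10 matrix has rank 10, and its Smith normal form has invariant factors (1,1,1,1,1,1,1,1,1,2).

Computing H_k = (kernel of ∂_k) / (image of ∂_{k+1}):

  H_0: rank C_0 − rank ∂_1 = 6 − 5 = 1, and the invariant factors of ∂_1 are all 1, so H_0 = Z.
  H_1: rank ker ∂_1 − rank ∂_2 = (15 − 5) − 10 = 0, and ∂_2 has invariant factor 2 > 1, so H_1 = Z/2.
  H_2: rank ker ∂_2 − rank ∂_3 = (10 − 10) − 0 = 0, and there is no ∂_3, so H_2 = 0.

(K is a triangulation of the real projective plane RP^2.)

H_0 = Z,  H_1 = Z/2,  H_2 = 0.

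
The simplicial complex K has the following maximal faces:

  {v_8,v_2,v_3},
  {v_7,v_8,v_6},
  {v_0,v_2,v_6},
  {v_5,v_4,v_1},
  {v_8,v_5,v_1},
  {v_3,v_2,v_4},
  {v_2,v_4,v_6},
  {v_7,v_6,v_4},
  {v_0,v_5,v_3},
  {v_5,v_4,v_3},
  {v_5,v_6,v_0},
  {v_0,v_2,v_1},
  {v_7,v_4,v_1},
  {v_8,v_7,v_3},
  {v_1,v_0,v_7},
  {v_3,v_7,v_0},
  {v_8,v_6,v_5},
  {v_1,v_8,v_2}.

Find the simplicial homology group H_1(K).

Take the total order v_0 < v_1 < v_2 < v_3 < v_4 < v_5 < v_6 < v_7 < v_8 on the vertex set. Then K (dimension 2) consists of the simplices:

  0-simplices (9): [v_0], [v_1], [v_2], [v_3], [v_4], [v_5], [v_6], [v_7], [v_8]
  1-simplices (27): (27 of them)
  2-simplices (18): (18 of them)

giving chain groups C_0 ≅ Z^9, C_1 ≅ Z^27, C_2 ≅ Z^18.

Boundary ∂_1: C_1 → C_0 is given by ∂[p,q] = [q] − [p].
As a 9×27 matrix over Z this has rank 8, with invariant factors (1,1,1,1,1,1,1,1).

The boundary map ∂_2: C_2 → C_1 acts by ∂[p,q,r] = [q,r] − [p,r] + [p,q]. For instance
  ∂[v_0,v_5,v_6] = [v_5,v_6] − [v_0,v_6] + [v_0,v_5],
  ∂[v_2,v_3,v_8] = [v_3,v_8] − [v_2,v_8] + [v_2,v_3].
The resulting 27×18 matrix has rank 17, and its Smith normal form has invariant factors (1,1,1,1,1,1,1,1,1,1,1,1,1,1,1,1,1).

Now H_k = ker ∂_k / im ∂_{k+1}, so:

  H_1: rank ker ∂_1 − rank ∂_2 = (27 − 8) − 17 = 2, and the invariant factors of ∂_2 are all 1, so H_1 = Z^2.

H_1 = Z^2.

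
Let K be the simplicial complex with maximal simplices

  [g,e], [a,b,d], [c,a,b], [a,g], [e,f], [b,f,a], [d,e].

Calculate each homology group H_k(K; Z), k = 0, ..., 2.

H_0 = Z,  H_1 = Z^2,  H_2 = 0.

Fix the vertex order a < b < c < d < e < f < g and write every simplex with vertices in increasing order. Then dim K = 2 and the simplices of K are:

  0-simplices (7): a, b, c, d, e, f, g
  1-simplices (11): ab, ac, ad, af, ag, bc, bd, bf, de, ef, eg
  2-simplices (3): abc, abd, abf

so the chain groups are C_0 ≅ Z^7, C_1 ≅ Z^11, C_2 ≅ Z^3.

∂_1: C_1 → C_0 is given by ∂[p,q] = [q] − [p]. For instance
  ∂bf = f − b.
This gives a 7×11 integer matrix of rank 6; reducing to Smith normal form yields diagonal entries (1,1,1,1,1,1).

Boundary ∂_2: C_2 → C_1 sends each 2-simplex [p,q,r] to [q,r] − [p,r] + [p,q]. For instance
  ∂abd = bd − ad + ab,
  ∂abc = bc − ac + ab.
The resulting 11×3 matrix has rank 3, and its Smith normal form has invariant factors (1,1,1).

Now H_k = ker ∂_k / im ∂_{k+1}, so:

  H_0: rank C_0 − rank ∂_1 = 7 − 6 = 1, and the invariant factors of ∂_1 are all 1, so H_0 ≅ Z.
  H_1: rank ker ∂_1 − rank ∂_2 = (11 − 6) − 3 = 2, and the invariant factors of ∂_2 are all 1, so H_1 ≅ Z^2.
  H_2: rank ker ∂_2 − rank ∂_3 = (3 − 3) − 0 = 0, and there is no ∂_3, so H_2 ≅ 0.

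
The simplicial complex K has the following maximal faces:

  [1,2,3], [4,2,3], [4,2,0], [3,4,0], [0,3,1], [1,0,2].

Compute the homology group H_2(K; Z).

Fix the vertex order 0 < 1 < 2 < 3 < 4 and write every simplex with vertices in increasing order. Then dim K = 2 and the simplices of K are:

  0-simplices (5): [0], [1], [2], [3], [4]
  1-simplices (9): [0,1], [0,2], [0,3], [0,4], [1,2], [1,3], [2,3], [2,4], [3,4]
  2-simplices (6): [0,1,2], [0,1,3], [0,2,4], [0,3,4], [1,2,3], [2,3,4]

so the chain groups are C_0 ≅ Z^5, C_1 ≅ Z^9, C_2 ≅ Z^6.

The boundary map ∂_1: C_1 → C_0 is given by ∂[p,q] = [q] − [p]. For instance
  ∂[0,1] = [1] − [0].
This gives a 5×9 integer matrix of rank 4; reducing to Smith normal form yields diagonal entries (1,1,1,1).

The boundary map ∂_2: C_2 → C_1 acts by ∂[p,q,r] = [q,r] − [p,r] + [p,q]. For instance
  ∂[2,3,4] = [3,4] − [2,4] + [2,3],
  ∂[1,2,3] = [2,3] − [1,3] + [1,2].
The resulting 9×6 matrix has rank 5, and its Smith normal form has invariant factors (1,1,1,1,1).

Now H_k = ker ∂_k / im ∂_{k+1}, so:

  H_2: rank ker ∂_2 − rank ∂_3 = (6 − 5) − 0 = 1, and there is no ∂_3, so H_2 = Z.

H_2 ≅ Z.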